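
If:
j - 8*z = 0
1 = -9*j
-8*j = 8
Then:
No Solution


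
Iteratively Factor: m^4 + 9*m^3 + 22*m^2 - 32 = (m - 1)*(m^3 + 10*m^2 + 32*m + 32) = (m - 1)*(m + 4)*(m^2 + 6*m + 8) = (m - 1)*(m + 4)^2*(m + 2)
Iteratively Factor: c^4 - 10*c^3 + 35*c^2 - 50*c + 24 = (c - 2)*(c^3 - 8*c^2 + 19*c - 12) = (c - 4)*(c - 2)*(c^2 - 4*c + 3) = (c - 4)*(c - 3)*(c - 2)*(c - 1)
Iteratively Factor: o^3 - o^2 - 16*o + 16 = (o + 4)*(o^2 - 5*o + 4) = (o - 1)*(o + 4)*(o - 4)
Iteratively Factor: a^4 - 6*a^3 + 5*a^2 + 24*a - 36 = (a + 2)*(a^3 - 8*a^2 + 21*a - 18) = (a - 3)*(a + 2)*(a^2 - 5*a + 6) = (a - 3)*(a - 2)*(a + 2)*(a - 3)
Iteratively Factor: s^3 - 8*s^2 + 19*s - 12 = (s - 1)*(s^2 - 7*s + 12) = (s - 3)*(s - 1)*(s - 4)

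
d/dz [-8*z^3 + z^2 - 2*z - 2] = -24*z^2 + 2*z - 2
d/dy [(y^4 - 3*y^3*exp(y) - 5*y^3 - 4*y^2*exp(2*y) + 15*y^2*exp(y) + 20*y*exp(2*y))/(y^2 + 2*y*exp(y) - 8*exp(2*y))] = (-5*y^5*exp(y) + 2*y^5 + 8*y^4*exp(2*y) + 28*y^4*exp(y) - 5*y^4 - 32*y^3*exp(3*y) - 84*y^3*exp(2*y) - 20*y^3*exp(y) + 224*y^2*exp(3*y) + 130*y^2*exp(2*y) + 64*y*exp(4*y) - 240*y*exp(3*y) - 160*exp(4*y))/(y^4 + 4*y^3*exp(y) - 12*y^2*exp(2*y) - 32*y*exp(3*y) + 64*exp(4*y))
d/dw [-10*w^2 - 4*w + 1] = -20*w - 4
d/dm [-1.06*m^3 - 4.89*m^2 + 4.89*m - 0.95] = -3.18*m^2 - 9.78*m + 4.89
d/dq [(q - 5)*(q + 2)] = 2*q - 3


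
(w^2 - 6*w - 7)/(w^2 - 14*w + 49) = (w + 1)/(w - 7)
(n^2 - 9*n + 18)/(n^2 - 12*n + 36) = (n - 3)/(n - 6)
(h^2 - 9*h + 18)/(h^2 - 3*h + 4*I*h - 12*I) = (h - 6)/(h + 4*I)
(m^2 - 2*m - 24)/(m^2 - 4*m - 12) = (m + 4)/(m + 2)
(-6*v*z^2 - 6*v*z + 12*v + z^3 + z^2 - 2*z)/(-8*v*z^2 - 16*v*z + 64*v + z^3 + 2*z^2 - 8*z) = (6*v*z^2 + 6*v*z - 12*v - z^3 - z^2 + 2*z)/(8*v*z^2 + 16*v*z - 64*v - z^3 - 2*z^2 + 8*z)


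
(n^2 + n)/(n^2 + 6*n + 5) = n/(n + 5)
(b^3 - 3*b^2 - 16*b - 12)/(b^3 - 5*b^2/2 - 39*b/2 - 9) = 2*(b^2 + 3*b + 2)/(2*b^2 + 7*b + 3)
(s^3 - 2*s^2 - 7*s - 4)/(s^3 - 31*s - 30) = (s^2 - 3*s - 4)/(s^2 - s - 30)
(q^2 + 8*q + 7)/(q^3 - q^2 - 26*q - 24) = (q + 7)/(q^2 - 2*q - 24)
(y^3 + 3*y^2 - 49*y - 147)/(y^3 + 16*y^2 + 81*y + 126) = (y - 7)/(y + 6)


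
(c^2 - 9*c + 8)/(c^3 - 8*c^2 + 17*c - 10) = (c - 8)/(c^2 - 7*c + 10)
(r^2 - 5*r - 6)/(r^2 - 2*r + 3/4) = 4*(r^2 - 5*r - 6)/(4*r^2 - 8*r + 3)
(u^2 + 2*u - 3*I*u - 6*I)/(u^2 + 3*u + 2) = (u - 3*I)/(u + 1)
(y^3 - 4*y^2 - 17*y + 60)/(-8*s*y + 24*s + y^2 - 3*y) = (y^2 - y - 20)/(-8*s + y)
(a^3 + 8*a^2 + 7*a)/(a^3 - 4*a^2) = (a^2 + 8*a + 7)/(a*(a - 4))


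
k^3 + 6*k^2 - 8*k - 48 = (k + 6)*(k - 2*sqrt(2))*(k + 2*sqrt(2))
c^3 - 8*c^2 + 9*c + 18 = (c - 6)*(c - 3)*(c + 1)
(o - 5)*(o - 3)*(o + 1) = o^3 - 7*o^2 + 7*o + 15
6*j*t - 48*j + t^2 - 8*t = (6*j + t)*(t - 8)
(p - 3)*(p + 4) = p^2 + p - 12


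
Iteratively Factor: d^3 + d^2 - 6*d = (d - 2)*(d^2 + 3*d) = (d - 2)*(d + 3)*(d)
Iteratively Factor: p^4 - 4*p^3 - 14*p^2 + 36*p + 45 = (p - 3)*(p^3 - p^2 - 17*p - 15) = (p - 3)*(p + 3)*(p^2 - 4*p - 5) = (p - 3)*(p + 1)*(p + 3)*(p - 5)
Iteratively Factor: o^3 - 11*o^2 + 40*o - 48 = (o - 4)*(o^2 - 7*o + 12) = (o - 4)^2*(o - 3)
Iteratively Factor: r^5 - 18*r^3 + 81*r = (r + 3)*(r^4 - 3*r^3 - 9*r^2 + 27*r) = (r - 3)*(r + 3)*(r^3 - 9*r) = r*(r - 3)*(r + 3)*(r^2 - 9) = r*(r - 3)^2*(r + 3)*(r + 3)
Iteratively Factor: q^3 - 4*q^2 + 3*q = (q - 3)*(q^2 - q) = (q - 3)*(q - 1)*(q)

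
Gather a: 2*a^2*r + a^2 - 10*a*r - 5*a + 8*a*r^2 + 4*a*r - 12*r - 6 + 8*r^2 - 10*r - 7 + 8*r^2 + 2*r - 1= a^2*(2*r + 1) + a*(8*r^2 - 6*r - 5) + 16*r^2 - 20*r - 14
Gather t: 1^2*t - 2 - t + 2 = 0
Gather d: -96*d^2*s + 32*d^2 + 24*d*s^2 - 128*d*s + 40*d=d^2*(32 - 96*s) + d*(24*s^2 - 128*s + 40)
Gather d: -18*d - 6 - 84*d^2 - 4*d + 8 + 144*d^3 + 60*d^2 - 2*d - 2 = 144*d^3 - 24*d^2 - 24*d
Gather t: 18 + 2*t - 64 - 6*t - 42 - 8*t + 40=-12*t - 48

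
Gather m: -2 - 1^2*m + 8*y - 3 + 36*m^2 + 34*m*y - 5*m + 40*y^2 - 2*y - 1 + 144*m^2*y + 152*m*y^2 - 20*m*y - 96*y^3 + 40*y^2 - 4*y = m^2*(144*y + 36) + m*(152*y^2 + 14*y - 6) - 96*y^3 + 80*y^2 + 2*y - 6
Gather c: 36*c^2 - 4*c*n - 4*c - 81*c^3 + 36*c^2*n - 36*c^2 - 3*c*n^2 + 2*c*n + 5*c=-81*c^3 + 36*c^2*n + c*(-3*n^2 - 2*n + 1)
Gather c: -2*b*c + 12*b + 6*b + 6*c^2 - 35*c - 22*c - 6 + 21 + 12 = 18*b + 6*c^2 + c*(-2*b - 57) + 27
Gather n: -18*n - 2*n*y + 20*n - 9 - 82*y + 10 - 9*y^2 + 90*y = n*(2 - 2*y) - 9*y^2 + 8*y + 1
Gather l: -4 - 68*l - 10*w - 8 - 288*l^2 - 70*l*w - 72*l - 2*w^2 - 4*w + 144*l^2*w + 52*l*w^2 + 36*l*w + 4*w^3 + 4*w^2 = l^2*(144*w - 288) + l*(52*w^2 - 34*w - 140) + 4*w^3 + 2*w^2 - 14*w - 12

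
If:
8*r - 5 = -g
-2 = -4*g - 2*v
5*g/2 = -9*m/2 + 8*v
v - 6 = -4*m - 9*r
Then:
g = 557/1409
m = 215/1409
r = 811/1409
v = 295/1409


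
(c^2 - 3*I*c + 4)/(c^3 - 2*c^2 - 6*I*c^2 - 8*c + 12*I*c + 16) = (c + I)/(c^2 - 2*c*(1 + I) + 4*I)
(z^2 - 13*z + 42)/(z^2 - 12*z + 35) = (z - 6)/(z - 5)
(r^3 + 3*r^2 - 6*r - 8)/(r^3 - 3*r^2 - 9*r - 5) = (r^2 + 2*r - 8)/(r^2 - 4*r - 5)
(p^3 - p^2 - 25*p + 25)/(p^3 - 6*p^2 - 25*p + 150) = (p - 1)/(p - 6)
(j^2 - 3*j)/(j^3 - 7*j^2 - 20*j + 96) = j/(j^2 - 4*j - 32)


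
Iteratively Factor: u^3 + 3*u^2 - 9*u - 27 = (u + 3)*(u^2 - 9) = (u + 3)^2*(u - 3)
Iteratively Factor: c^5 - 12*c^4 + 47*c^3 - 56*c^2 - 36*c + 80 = (c - 2)*(c^4 - 10*c^3 + 27*c^2 - 2*c - 40) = (c - 2)*(c + 1)*(c^3 - 11*c^2 + 38*c - 40) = (c - 2)^2*(c + 1)*(c^2 - 9*c + 20) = (c - 4)*(c - 2)^2*(c + 1)*(c - 5)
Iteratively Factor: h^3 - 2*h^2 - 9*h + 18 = (h - 2)*(h^2 - 9) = (h - 3)*(h - 2)*(h + 3)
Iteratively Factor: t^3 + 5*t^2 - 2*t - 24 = (t + 3)*(t^2 + 2*t - 8) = (t + 3)*(t + 4)*(t - 2)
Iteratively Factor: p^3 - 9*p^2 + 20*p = (p - 4)*(p^2 - 5*p) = p*(p - 4)*(p - 5)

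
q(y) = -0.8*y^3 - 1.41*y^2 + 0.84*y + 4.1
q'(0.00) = 0.84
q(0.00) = 4.10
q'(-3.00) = -12.30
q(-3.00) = 10.49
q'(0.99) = -4.30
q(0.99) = 2.77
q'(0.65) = -2.01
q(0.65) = 3.83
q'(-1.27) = 0.55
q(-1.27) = 2.40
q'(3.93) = -47.31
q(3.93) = -62.93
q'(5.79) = -95.95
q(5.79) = -193.59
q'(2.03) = -14.77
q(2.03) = -6.70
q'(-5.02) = -45.48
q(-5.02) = 65.56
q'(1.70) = -10.89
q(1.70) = -2.48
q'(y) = -2.4*y^2 - 2.82*y + 0.84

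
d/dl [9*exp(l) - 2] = 9*exp(l)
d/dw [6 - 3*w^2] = -6*w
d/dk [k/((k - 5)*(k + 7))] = (-k^2 - 35)/(k^4 + 4*k^3 - 66*k^2 - 140*k + 1225)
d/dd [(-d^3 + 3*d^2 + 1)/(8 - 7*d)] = (14*d^3 - 45*d^2 + 48*d + 7)/(49*d^2 - 112*d + 64)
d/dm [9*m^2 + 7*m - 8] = 18*m + 7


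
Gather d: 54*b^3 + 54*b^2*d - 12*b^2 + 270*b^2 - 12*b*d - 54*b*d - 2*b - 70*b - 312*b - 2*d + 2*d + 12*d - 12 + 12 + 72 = 54*b^3 + 258*b^2 - 384*b + d*(54*b^2 - 66*b + 12) + 72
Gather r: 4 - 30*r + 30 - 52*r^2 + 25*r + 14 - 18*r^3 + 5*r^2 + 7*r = -18*r^3 - 47*r^2 + 2*r + 48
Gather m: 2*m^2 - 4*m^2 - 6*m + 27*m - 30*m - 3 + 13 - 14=-2*m^2 - 9*m - 4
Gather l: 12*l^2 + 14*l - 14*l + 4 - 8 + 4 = 12*l^2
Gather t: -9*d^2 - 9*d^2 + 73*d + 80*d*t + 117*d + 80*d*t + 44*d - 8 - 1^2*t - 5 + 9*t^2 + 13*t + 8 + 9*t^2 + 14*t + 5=-18*d^2 + 234*d + 18*t^2 + t*(160*d + 26)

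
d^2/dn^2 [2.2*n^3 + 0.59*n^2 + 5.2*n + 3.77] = 13.2*n + 1.18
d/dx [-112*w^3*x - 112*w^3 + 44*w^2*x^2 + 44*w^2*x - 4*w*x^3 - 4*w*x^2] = 4*w*(-28*w^2 + 22*w*x + 11*w - 3*x^2 - 2*x)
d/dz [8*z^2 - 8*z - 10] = 16*z - 8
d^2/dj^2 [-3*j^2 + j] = -6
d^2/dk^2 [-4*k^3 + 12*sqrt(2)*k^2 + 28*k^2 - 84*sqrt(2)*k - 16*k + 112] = -24*k + 24*sqrt(2) + 56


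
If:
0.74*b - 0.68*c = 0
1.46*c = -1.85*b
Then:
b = 0.00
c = 0.00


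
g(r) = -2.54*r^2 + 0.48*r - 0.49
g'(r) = 0.48 - 5.08*r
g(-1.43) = -6.37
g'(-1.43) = 7.74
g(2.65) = -17.06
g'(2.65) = -12.98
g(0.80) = -1.73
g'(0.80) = -3.58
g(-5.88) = -91.13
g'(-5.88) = 30.35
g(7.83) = -152.46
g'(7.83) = -39.30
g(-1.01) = -3.57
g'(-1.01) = 5.61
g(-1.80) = -9.58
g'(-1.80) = 9.62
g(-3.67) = -36.46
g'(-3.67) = 19.12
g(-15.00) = -579.19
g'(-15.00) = 76.68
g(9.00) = -201.91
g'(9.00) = -45.24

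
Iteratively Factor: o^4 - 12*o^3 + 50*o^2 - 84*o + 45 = (o - 5)*(o^3 - 7*o^2 + 15*o - 9) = (o - 5)*(o - 1)*(o^2 - 6*o + 9) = (o - 5)*(o - 3)*(o - 1)*(o - 3)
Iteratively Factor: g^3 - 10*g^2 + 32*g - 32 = (g - 4)*(g^2 - 6*g + 8) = (g - 4)^2*(g - 2)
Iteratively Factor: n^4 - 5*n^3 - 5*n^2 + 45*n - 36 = (n + 3)*(n^3 - 8*n^2 + 19*n - 12) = (n - 4)*(n + 3)*(n^2 - 4*n + 3) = (n - 4)*(n - 3)*(n + 3)*(n - 1)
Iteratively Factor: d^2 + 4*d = (d + 4)*(d)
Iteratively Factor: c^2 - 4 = (c - 2)*(c + 2)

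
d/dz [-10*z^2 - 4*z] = -20*z - 4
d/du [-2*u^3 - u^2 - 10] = 2*u*(-3*u - 1)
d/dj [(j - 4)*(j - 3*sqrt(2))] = 2*j - 3*sqrt(2) - 4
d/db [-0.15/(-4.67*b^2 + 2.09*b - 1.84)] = (0.3135 - 1.401*b)/(4.67*b^2 - 2.09*b + 1.84)^2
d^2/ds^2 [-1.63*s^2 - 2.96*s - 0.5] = -3.26000000000000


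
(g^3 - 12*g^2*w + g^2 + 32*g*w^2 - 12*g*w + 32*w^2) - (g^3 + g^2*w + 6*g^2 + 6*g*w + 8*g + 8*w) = -13*g^2*w - 5*g^2 + 32*g*w^2 - 18*g*w - 8*g + 32*w^2 - 8*w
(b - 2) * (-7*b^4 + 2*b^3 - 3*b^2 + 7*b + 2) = -7*b^5 + 16*b^4 - 7*b^3 + 13*b^2 - 12*b - 4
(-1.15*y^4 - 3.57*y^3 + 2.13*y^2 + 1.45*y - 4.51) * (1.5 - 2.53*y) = 2.9095*y^5 + 7.3071*y^4 - 10.7439*y^3 - 0.4735*y^2 + 13.5853*y - 6.765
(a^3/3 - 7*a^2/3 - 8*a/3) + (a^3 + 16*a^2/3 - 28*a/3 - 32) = 4*a^3/3 + 3*a^2 - 12*a - 32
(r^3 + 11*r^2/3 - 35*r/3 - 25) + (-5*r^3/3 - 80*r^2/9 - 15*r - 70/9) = -2*r^3/3 - 47*r^2/9 - 80*r/3 - 295/9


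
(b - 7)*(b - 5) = b^2 - 12*b + 35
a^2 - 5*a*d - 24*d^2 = (a - 8*d)*(a + 3*d)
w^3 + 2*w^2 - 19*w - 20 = (w - 4)*(w + 1)*(w + 5)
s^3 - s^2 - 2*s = s*(s - 2)*(s + 1)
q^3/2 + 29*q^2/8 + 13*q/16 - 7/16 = (q/2 + 1/4)*(q - 1/4)*(q + 7)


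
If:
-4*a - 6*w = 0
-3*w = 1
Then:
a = 1/2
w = -1/3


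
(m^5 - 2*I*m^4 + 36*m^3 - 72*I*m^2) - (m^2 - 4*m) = m^5 - 2*I*m^4 + 36*m^3 - m^2 - 72*I*m^2 + 4*m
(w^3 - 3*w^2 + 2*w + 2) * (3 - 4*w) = -4*w^4 + 15*w^3 - 17*w^2 - 2*w + 6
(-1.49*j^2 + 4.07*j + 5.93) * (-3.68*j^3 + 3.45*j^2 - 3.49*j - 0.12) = 5.4832*j^5 - 20.1181*j^4 - 2.5808*j^3 + 6.433*j^2 - 21.1841*j - 0.7116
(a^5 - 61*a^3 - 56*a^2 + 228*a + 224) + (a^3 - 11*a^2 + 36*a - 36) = a^5 - 60*a^3 - 67*a^2 + 264*a + 188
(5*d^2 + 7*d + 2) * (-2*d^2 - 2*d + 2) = -10*d^4 - 24*d^3 - 8*d^2 + 10*d + 4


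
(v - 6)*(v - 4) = v^2 - 10*v + 24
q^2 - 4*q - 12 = (q - 6)*(q + 2)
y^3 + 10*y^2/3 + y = y*(y + 1/3)*(y + 3)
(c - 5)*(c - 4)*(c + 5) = c^3 - 4*c^2 - 25*c + 100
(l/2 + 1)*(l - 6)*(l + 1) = l^3/2 - 3*l^2/2 - 8*l - 6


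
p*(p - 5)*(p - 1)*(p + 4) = p^4 - 2*p^3 - 19*p^2 + 20*p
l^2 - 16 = (l - 4)*(l + 4)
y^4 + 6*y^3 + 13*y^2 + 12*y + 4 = (y + 1)^2*(y + 2)^2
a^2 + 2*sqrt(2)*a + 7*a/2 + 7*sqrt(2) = (a + 7/2)*(a + 2*sqrt(2))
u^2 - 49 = (u - 7)*(u + 7)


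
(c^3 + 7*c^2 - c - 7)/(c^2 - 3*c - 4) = (c^2 + 6*c - 7)/(c - 4)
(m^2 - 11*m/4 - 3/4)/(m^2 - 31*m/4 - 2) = (m - 3)/(m - 8)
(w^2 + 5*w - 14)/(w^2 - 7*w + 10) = (w + 7)/(w - 5)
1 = 1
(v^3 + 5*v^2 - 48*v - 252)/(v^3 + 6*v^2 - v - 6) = (v^2 - v - 42)/(v^2 - 1)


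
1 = 1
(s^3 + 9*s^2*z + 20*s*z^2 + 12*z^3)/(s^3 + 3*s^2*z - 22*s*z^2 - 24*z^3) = (-s - 2*z)/(-s + 4*z)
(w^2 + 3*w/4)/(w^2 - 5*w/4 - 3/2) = w/(w - 2)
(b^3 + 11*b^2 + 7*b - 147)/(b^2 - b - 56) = (b^2 + 4*b - 21)/(b - 8)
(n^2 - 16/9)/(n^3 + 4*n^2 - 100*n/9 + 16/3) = (3*n + 4)/(3*n^2 + 16*n - 12)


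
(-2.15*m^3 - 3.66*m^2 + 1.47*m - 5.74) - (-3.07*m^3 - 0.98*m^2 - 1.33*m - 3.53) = 0.92*m^3 - 2.68*m^2 + 2.8*m - 2.21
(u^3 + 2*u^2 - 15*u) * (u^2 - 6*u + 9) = u^5 - 4*u^4 - 18*u^3 + 108*u^2 - 135*u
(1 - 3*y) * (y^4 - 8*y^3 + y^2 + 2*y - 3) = -3*y^5 + 25*y^4 - 11*y^3 - 5*y^2 + 11*y - 3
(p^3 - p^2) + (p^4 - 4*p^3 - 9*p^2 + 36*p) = p^4 - 3*p^3 - 10*p^2 + 36*p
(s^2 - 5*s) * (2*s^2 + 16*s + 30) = 2*s^4 + 6*s^3 - 50*s^2 - 150*s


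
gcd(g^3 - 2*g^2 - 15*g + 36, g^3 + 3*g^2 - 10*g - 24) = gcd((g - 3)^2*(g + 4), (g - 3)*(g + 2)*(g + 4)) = g^2 + g - 12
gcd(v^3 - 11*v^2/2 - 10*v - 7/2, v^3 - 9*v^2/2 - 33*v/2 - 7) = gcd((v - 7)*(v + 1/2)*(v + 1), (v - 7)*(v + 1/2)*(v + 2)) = v^2 - 13*v/2 - 7/2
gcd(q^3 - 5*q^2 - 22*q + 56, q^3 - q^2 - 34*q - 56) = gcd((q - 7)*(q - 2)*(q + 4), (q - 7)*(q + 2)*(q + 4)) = q^2 - 3*q - 28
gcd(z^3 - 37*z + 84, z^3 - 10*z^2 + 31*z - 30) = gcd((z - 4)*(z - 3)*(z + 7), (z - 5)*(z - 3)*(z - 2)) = z - 3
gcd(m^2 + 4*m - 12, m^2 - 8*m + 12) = m - 2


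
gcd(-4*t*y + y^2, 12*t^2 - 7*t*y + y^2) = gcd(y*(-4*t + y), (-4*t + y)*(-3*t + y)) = -4*t + y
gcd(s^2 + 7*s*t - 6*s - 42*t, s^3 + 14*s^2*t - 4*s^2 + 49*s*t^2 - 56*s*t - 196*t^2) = s + 7*t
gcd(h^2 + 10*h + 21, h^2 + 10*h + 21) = h^2 + 10*h + 21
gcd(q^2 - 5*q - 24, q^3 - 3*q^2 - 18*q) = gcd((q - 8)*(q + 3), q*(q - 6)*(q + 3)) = q + 3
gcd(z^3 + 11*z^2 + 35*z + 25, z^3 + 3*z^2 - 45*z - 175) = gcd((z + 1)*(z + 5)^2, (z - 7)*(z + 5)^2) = z^2 + 10*z + 25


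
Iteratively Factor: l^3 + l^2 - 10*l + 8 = (l - 2)*(l^2 + 3*l - 4) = (l - 2)*(l - 1)*(l + 4)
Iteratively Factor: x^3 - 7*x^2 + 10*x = (x - 5)*(x^2 - 2*x) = (x - 5)*(x - 2)*(x)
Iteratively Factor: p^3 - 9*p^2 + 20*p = (p - 4)*(p^2 - 5*p) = p*(p - 4)*(p - 5)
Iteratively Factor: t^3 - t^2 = (t - 1)*(t^2) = t*(t - 1)*(t)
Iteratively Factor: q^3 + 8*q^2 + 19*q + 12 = (q + 1)*(q^2 + 7*q + 12) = (q + 1)*(q + 4)*(q + 3)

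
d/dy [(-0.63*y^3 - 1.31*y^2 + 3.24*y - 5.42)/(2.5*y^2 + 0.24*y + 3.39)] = (-1.575*y^4 - 0.3024*y^3 - 14.8215*y^2 + 18.2182*y + 12.2844)/(6.25*y^4 + 1.2*y^3 + 17.0076*y^2 + 1.6272*y + 11.4921)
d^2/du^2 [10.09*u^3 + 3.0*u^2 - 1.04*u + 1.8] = 60.54*u + 6.0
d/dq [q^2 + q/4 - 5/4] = 2*q + 1/4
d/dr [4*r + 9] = 4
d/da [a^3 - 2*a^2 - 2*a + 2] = 3*a^2 - 4*a - 2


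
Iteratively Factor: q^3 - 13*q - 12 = (q - 4)*(q^2 + 4*q + 3) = (q - 4)*(q + 3)*(q + 1)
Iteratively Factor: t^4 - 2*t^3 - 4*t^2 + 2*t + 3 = (t - 3)*(t^3 + t^2 - t - 1) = (t - 3)*(t + 1)*(t^2 - 1) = (t - 3)*(t + 1)^2*(t - 1)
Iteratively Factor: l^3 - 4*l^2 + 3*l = (l - 1)*(l^2 - 3*l) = l*(l - 1)*(l - 3)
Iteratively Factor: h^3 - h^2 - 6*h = (h + 2)*(h^2 - 3*h) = h*(h + 2)*(h - 3)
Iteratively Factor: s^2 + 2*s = (s + 2)*(s)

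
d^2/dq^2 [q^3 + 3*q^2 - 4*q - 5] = 6*q + 6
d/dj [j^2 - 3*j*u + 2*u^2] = 2*j - 3*u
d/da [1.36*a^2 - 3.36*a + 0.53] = 2.72*a - 3.36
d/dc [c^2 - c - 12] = 2*c - 1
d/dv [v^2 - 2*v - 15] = 2*v - 2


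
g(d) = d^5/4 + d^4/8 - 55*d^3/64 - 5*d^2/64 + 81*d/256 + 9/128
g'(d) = 5*d^4/4 + d^3/2 - 165*d^2/64 - 5*d/32 + 81/256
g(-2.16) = -1.35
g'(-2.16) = 10.80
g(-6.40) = -2254.51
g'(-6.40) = 1861.80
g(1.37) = -0.21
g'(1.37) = 0.95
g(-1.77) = 0.91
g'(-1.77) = 2.01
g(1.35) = -0.22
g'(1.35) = 0.79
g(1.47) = -0.06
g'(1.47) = 1.94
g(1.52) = 0.05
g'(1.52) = 2.55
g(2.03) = 3.94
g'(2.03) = 14.79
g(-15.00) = -180637.49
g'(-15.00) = 61016.33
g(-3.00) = -29.00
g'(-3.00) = 65.33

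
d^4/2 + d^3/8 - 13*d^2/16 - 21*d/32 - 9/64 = (d/2 + 1/4)*(d - 3/2)*(d + 1/2)*(d + 3/4)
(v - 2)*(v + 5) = v^2 + 3*v - 10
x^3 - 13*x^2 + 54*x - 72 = (x - 6)*(x - 4)*(x - 3)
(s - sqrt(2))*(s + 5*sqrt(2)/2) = s^2 + 3*sqrt(2)*s/2 - 5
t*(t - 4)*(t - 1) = t^3 - 5*t^2 + 4*t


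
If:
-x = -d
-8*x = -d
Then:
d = 0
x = 0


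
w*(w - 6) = w^2 - 6*w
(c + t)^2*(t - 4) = c^2*t - 4*c^2 + 2*c*t^2 - 8*c*t + t^3 - 4*t^2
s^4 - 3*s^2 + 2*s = s*(s - 1)^2*(s + 2)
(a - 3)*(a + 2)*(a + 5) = a^3 + 4*a^2 - 11*a - 30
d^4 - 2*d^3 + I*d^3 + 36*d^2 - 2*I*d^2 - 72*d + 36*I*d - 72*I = (d - 2)*(d - 6*I)*(d + I)*(d + 6*I)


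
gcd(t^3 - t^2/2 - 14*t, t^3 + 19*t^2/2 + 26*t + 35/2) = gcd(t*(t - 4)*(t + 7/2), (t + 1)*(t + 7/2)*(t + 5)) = t + 7/2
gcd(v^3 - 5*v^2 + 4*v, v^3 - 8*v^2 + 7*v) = v^2 - v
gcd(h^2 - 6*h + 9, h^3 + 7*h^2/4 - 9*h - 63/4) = h - 3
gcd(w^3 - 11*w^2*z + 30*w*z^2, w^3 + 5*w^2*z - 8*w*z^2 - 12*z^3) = 1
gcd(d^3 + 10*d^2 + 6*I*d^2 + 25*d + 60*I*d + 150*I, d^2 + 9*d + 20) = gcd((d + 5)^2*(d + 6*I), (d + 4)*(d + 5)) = d + 5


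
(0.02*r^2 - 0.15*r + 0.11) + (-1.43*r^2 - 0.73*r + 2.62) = -1.41*r^2 - 0.88*r + 2.73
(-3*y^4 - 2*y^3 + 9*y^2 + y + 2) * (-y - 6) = 3*y^5 + 20*y^4 + 3*y^3 - 55*y^2 - 8*y - 12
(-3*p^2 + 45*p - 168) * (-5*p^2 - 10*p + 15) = 15*p^4 - 195*p^3 + 345*p^2 + 2355*p - 2520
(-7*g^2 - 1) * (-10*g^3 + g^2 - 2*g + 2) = 70*g^5 - 7*g^4 + 24*g^3 - 15*g^2 + 2*g - 2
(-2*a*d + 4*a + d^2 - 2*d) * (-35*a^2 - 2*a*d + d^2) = 70*a^3*d - 140*a^3 - 31*a^2*d^2 + 62*a^2*d - 4*a*d^3 + 8*a*d^2 + d^4 - 2*d^3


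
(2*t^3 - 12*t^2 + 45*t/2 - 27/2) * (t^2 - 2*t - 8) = 2*t^5 - 16*t^4 + 61*t^3/2 + 75*t^2/2 - 153*t + 108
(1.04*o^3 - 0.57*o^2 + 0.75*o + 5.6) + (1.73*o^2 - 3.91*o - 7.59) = 1.04*o^3 + 1.16*o^2 - 3.16*o - 1.99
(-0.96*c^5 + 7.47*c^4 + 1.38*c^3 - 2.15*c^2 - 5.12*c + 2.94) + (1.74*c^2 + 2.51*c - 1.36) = -0.96*c^5 + 7.47*c^4 + 1.38*c^3 - 0.41*c^2 - 2.61*c + 1.58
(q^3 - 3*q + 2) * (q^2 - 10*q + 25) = q^5 - 10*q^4 + 22*q^3 + 32*q^2 - 95*q + 50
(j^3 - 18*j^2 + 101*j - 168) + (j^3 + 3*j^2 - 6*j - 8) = 2*j^3 - 15*j^2 + 95*j - 176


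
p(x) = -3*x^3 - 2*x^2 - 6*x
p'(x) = -9*x^2 - 4*x - 6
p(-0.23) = 1.31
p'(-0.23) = -5.56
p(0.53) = -4.19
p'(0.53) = -10.65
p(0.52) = -4.08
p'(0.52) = -10.51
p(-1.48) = 14.22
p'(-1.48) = -19.79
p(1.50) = -23.62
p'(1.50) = -32.25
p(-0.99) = 6.89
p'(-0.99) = -10.86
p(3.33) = -152.94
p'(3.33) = -119.12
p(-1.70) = 19.16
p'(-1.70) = -25.21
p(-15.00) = 9765.00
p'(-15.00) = -1971.00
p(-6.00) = 612.00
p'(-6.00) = -306.00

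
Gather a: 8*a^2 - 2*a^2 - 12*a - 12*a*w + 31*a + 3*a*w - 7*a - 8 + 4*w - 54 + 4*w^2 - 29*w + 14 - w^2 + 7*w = 6*a^2 + a*(12 - 9*w) + 3*w^2 - 18*w - 48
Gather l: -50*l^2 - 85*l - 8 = -50*l^2 - 85*l - 8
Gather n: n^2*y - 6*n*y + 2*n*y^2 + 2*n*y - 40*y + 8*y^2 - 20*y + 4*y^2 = n^2*y + n*(2*y^2 - 4*y) + 12*y^2 - 60*y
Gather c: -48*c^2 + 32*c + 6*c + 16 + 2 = -48*c^2 + 38*c + 18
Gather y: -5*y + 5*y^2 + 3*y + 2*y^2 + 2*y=7*y^2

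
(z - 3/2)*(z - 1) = z^2 - 5*z/2 + 3/2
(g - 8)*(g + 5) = g^2 - 3*g - 40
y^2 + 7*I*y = y*(y + 7*I)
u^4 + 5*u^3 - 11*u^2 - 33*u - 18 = (u - 3)*(u + 1)^2*(u + 6)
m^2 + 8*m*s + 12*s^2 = (m + 2*s)*(m + 6*s)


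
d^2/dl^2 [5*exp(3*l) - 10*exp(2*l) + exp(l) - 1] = (45*exp(2*l) - 40*exp(l) + 1)*exp(l)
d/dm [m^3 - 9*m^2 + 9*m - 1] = 3*m^2 - 18*m + 9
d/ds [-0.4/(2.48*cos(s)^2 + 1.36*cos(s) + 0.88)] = -(1.984*cos(s) + 0.544)*sin(s)/(2.48*cos(s)^2 + 1.36*cos(s) + 0.88)^2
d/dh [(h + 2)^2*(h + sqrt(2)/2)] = (h + 2)*(3*h + sqrt(2) + 2)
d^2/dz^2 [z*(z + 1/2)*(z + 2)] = 6*z + 5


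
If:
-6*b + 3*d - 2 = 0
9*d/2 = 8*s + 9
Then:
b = 8*s/9 + 2/3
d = 16*s/9 + 2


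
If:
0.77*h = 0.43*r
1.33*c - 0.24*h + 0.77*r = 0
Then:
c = -0.478175959378967*r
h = 0.558441558441558*r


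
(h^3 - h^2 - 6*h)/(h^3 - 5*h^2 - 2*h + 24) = h/(h - 4)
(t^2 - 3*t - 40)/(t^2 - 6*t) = (t^2 - 3*t - 40)/(t*(t - 6))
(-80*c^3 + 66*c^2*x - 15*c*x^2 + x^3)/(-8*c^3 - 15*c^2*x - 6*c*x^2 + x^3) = (10*c^2 - 7*c*x + x^2)/(c^2 + 2*c*x + x^2)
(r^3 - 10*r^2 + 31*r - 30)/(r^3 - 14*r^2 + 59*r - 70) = (r - 3)/(r - 7)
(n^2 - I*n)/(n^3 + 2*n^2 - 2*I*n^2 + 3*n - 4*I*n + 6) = n*(n - I)/(n^3 + 2*n^2*(1 - I) + n*(3 - 4*I) + 6)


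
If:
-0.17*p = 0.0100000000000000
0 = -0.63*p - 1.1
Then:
No Solution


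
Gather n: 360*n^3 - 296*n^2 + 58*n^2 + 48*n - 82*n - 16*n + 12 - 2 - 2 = 360*n^3 - 238*n^2 - 50*n + 8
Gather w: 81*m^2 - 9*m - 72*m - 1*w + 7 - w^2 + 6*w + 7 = 81*m^2 - 81*m - w^2 + 5*w + 14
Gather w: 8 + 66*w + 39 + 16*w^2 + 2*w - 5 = 16*w^2 + 68*w + 42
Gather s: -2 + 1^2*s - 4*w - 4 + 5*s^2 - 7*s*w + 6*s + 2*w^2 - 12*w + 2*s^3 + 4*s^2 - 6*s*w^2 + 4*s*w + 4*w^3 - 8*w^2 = 2*s^3 + 9*s^2 + s*(-6*w^2 - 3*w + 7) + 4*w^3 - 6*w^2 - 16*w - 6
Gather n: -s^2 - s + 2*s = -s^2 + s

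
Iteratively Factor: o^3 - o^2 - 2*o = (o - 2)*(o^2 + o) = o*(o - 2)*(o + 1)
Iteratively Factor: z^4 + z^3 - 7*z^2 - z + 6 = (z - 1)*(z^3 + 2*z^2 - 5*z - 6) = (z - 1)*(z + 1)*(z^2 + z - 6) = (z - 1)*(z + 1)*(z + 3)*(z - 2)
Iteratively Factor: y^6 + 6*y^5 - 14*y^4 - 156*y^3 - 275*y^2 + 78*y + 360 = (y - 5)*(y^5 + 11*y^4 + 41*y^3 + 49*y^2 - 30*y - 72) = (y - 5)*(y + 4)*(y^4 + 7*y^3 + 13*y^2 - 3*y - 18) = (y - 5)*(y + 3)*(y + 4)*(y^3 + 4*y^2 + y - 6) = (y - 5)*(y + 2)*(y + 3)*(y + 4)*(y^2 + 2*y - 3) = (y - 5)*(y - 1)*(y + 2)*(y + 3)*(y + 4)*(y + 3)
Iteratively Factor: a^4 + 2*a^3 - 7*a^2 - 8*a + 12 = (a + 2)*(a^3 - 7*a + 6) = (a - 2)*(a + 2)*(a^2 + 2*a - 3) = (a - 2)*(a + 2)*(a + 3)*(a - 1)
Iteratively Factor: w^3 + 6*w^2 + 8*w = (w)*(w^2 + 6*w + 8) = w*(w + 4)*(w + 2)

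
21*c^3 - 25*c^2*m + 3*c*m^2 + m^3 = (-3*c + m)*(-c + m)*(7*c + m)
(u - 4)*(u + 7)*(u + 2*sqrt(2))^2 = u^4 + 3*u^3 + 4*sqrt(2)*u^3 - 20*u^2 + 12*sqrt(2)*u^2 - 112*sqrt(2)*u + 24*u - 224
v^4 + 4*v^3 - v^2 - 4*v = v*(v - 1)*(v + 1)*(v + 4)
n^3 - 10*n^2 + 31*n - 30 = (n - 5)*(n - 3)*(n - 2)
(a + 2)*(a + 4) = a^2 + 6*a + 8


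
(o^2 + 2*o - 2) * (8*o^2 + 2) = 8*o^4 + 16*o^3 - 14*o^2 + 4*o - 4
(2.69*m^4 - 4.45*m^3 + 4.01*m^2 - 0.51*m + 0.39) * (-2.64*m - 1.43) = -7.1016*m^5 + 7.9013*m^4 - 4.2229*m^3 - 4.3879*m^2 - 0.3003*m - 0.5577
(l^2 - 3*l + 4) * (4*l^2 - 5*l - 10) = 4*l^4 - 17*l^3 + 21*l^2 + 10*l - 40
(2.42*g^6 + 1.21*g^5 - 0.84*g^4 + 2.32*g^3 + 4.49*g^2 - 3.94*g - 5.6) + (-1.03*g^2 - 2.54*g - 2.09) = 2.42*g^6 + 1.21*g^5 - 0.84*g^4 + 2.32*g^3 + 3.46*g^2 - 6.48*g - 7.69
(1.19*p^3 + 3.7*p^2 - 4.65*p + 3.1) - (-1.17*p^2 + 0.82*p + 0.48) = 1.19*p^3 + 4.87*p^2 - 5.47*p + 2.62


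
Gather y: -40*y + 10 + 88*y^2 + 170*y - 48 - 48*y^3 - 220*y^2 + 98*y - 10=-48*y^3 - 132*y^2 + 228*y - 48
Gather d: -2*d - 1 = -2*d - 1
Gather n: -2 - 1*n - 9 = -n - 11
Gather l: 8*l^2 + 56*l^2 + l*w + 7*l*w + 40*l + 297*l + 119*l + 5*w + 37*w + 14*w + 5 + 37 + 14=64*l^2 + l*(8*w + 456) + 56*w + 56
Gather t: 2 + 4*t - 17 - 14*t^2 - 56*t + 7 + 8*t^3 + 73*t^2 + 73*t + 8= 8*t^3 + 59*t^2 + 21*t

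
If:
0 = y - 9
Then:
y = 9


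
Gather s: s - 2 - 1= s - 3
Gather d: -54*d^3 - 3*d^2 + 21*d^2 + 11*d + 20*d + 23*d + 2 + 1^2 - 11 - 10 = -54*d^3 + 18*d^2 + 54*d - 18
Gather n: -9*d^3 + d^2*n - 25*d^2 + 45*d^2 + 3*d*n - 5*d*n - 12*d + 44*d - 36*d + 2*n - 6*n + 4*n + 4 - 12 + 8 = -9*d^3 + 20*d^2 - 4*d + n*(d^2 - 2*d)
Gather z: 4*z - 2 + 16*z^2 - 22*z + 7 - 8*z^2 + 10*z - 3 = 8*z^2 - 8*z + 2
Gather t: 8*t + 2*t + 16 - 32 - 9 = 10*t - 25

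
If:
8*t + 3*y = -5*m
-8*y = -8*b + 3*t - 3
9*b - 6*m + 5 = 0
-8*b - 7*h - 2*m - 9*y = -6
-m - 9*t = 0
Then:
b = -2011/4041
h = 43961/28287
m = 39/449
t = -13/1347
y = -481/4041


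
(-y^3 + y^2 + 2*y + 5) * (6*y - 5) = -6*y^4 + 11*y^3 + 7*y^2 + 20*y - 25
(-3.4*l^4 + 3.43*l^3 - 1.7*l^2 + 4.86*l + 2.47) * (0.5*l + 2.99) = -1.7*l^5 - 8.451*l^4 + 9.4057*l^3 - 2.653*l^2 + 15.7664*l + 7.3853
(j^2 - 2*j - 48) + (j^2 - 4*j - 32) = 2*j^2 - 6*j - 80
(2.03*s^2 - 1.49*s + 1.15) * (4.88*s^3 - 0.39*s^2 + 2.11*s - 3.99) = 9.9064*s^5 - 8.0629*s^4 + 10.4764*s^3 - 11.6921*s^2 + 8.3716*s - 4.5885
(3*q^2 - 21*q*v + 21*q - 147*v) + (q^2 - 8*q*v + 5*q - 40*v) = 4*q^2 - 29*q*v + 26*q - 187*v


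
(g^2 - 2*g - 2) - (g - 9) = g^2 - 3*g + 7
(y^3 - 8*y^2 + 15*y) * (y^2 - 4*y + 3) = y^5 - 12*y^4 + 50*y^3 - 84*y^2 + 45*y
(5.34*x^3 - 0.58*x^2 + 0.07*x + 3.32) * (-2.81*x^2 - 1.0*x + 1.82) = -15.0054*x^5 - 3.7102*x^4 + 10.1021*x^3 - 10.4548*x^2 - 3.1926*x + 6.0424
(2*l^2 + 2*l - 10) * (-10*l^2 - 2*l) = -20*l^4 - 24*l^3 + 96*l^2 + 20*l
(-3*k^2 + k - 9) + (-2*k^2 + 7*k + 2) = -5*k^2 + 8*k - 7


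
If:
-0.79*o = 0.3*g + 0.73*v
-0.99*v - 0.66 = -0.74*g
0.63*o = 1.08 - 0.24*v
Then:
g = -1.72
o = 2.46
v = -1.95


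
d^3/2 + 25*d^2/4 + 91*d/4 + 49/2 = (d/2 + 1)*(d + 7/2)*(d + 7)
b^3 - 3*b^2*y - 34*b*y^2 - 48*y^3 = (b - 8*y)*(b + 2*y)*(b + 3*y)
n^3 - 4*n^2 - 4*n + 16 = (n - 4)*(n - 2)*(n + 2)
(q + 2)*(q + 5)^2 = q^3 + 12*q^2 + 45*q + 50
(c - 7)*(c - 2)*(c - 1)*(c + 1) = c^4 - 9*c^3 + 13*c^2 + 9*c - 14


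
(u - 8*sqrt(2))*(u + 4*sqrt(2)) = u^2 - 4*sqrt(2)*u - 64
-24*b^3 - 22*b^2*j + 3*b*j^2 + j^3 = (-4*b + j)*(b + j)*(6*b + j)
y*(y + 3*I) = y^2 + 3*I*y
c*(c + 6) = c^2 + 6*c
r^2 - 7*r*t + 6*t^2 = (r - 6*t)*(r - t)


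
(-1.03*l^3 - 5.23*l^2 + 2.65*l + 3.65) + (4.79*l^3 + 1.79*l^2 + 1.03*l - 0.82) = 3.76*l^3 - 3.44*l^2 + 3.68*l + 2.83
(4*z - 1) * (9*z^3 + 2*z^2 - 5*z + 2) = 36*z^4 - z^3 - 22*z^2 + 13*z - 2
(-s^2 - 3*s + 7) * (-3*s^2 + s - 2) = 3*s^4 + 8*s^3 - 22*s^2 + 13*s - 14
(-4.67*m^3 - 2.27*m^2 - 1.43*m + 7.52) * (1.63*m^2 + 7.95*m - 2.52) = -7.6121*m^5 - 40.8266*m^4 - 8.609*m^3 + 6.6095*m^2 + 63.3876*m - 18.9504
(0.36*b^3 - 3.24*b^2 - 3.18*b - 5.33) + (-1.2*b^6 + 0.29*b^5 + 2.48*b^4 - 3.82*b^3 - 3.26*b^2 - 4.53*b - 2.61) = -1.2*b^6 + 0.29*b^5 + 2.48*b^4 - 3.46*b^3 - 6.5*b^2 - 7.71*b - 7.94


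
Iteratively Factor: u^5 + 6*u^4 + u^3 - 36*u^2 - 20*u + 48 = (u + 2)*(u^4 + 4*u^3 - 7*u^2 - 22*u + 24) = (u - 2)*(u + 2)*(u^3 + 6*u^2 + 5*u - 12) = (u - 2)*(u - 1)*(u + 2)*(u^2 + 7*u + 12) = (u - 2)*(u - 1)*(u + 2)*(u + 4)*(u + 3)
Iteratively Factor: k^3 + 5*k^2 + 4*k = (k)*(k^2 + 5*k + 4) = k*(k + 4)*(k + 1)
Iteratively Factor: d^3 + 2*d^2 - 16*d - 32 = (d + 2)*(d^2 - 16) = (d + 2)*(d + 4)*(d - 4)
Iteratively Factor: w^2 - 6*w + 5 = (w - 5)*(w - 1)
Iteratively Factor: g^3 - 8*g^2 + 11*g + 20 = (g + 1)*(g^2 - 9*g + 20) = (g - 4)*(g + 1)*(g - 5)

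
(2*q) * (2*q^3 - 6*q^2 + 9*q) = 4*q^4 - 12*q^3 + 18*q^2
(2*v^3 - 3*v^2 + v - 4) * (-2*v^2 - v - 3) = -4*v^5 + 4*v^4 - 5*v^3 + 16*v^2 + v + 12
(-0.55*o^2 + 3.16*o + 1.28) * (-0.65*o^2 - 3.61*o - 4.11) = 0.3575*o^4 - 0.0685000000000002*o^3 - 9.9791*o^2 - 17.6084*o - 5.2608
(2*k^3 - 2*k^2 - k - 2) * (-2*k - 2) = -4*k^4 + 6*k^2 + 6*k + 4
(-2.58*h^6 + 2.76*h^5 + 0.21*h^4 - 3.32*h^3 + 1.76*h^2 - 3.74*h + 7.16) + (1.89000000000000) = -2.58*h^6 + 2.76*h^5 + 0.21*h^4 - 3.32*h^3 + 1.76*h^2 - 3.74*h + 9.05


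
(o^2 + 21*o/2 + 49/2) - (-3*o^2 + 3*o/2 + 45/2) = 4*o^2 + 9*o + 2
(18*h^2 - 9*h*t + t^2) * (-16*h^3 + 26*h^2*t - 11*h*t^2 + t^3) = -288*h^5 + 612*h^4*t - 448*h^3*t^2 + 143*h^2*t^3 - 20*h*t^4 + t^5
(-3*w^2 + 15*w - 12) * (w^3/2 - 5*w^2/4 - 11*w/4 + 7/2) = -3*w^5/2 + 45*w^4/4 - 33*w^3/2 - 147*w^2/4 + 171*w/2 - 42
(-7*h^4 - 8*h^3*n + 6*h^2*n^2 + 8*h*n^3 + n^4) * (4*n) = -28*h^4*n - 32*h^3*n^2 + 24*h^2*n^3 + 32*h*n^4 + 4*n^5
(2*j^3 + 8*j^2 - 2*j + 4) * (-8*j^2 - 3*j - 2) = -16*j^5 - 70*j^4 - 12*j^3 - 42*j^2 - 8*j - 8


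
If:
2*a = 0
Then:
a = 0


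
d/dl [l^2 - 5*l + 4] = 2*l - 5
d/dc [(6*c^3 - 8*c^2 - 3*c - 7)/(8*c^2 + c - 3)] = 2*(24*c^4 + 6*c^3 - 19*c^2 + 80*c + 8)/(64*c^4 + 16*c^3 - 47*c^2 - 6*c + 9)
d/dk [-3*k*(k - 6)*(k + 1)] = -9*k^2 + 30*k + 18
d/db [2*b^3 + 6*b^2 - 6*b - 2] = 6*b^2 + 12*b - 6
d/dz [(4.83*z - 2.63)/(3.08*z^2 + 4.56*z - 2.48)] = (-14.8764*z^2 + 16.2008*z + 0.0143999999999984)/(9.4864*z^4 + 28.0896*z^3 + 5.5168*z^2 - 22.6176*z + 6.1504)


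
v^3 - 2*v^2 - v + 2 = (v - 2)*(v - 1)*(v + 1)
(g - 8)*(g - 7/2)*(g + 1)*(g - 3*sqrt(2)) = g^4 - 21*g^3/2 - 3*sqrt(2)*g^3 + 33*g^2/2 + 63*sqrt(2)*g^2/2 - 99*sqrt(2)*g/2 + 28*g - 84*sqrt(2)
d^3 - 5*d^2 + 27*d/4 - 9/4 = (d - 3)*(d - 3/2)*(d - 1/2)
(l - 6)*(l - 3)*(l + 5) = l^3 - 4*l^2 - 27*l + 90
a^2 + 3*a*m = a*(a + 3*m)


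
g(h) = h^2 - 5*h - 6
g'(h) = 2*h - 5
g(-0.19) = -5.01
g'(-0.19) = -5.38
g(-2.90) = 16.91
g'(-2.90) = -10.80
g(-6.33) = 65.72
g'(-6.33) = -17.66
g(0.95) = -9.85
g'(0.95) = -3.10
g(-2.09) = 8.82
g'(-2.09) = -9.18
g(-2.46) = 12.35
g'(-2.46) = -9.92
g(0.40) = -7.84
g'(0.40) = -4.20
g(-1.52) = 3.91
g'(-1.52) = -8.04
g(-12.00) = 198.00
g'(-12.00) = -29.00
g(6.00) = 0.00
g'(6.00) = 7.00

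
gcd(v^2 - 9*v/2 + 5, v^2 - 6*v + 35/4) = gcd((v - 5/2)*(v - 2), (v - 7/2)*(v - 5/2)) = v - 5/2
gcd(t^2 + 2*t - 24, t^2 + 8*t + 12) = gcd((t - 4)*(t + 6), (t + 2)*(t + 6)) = t + 6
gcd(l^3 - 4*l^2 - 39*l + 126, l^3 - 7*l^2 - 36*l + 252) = l^2 - l - 42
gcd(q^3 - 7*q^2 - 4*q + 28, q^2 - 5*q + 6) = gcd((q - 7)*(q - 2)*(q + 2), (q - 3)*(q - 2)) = q - 2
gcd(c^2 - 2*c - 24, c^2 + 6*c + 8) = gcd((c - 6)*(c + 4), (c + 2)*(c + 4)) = c + 4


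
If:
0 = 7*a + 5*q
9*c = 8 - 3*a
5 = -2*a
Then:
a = -5/2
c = 31/18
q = 7/2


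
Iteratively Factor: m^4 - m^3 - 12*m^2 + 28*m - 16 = (m - 1)*(m^3 - 12*m + 16) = (m - 2)*(m - 1)*(m^2 + 2*m - 8) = (m - 2)^2*(m - 1)*(m + 4)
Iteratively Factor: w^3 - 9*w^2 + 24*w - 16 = (w - 4)*(w^2 - 5*w + 4) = (w - 4)^2*(w - 1)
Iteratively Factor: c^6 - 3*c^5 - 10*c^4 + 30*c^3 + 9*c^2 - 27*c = (c - 1)*(c^5 - 2*c^4 - 12*c^3 + 18*c^2 + 27*c) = (c - 3)*(c - 1)*(c^4 + c^3 - 9*c^2 - 9*c) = (c - 3)^2*(c - 1)*(c^3 + 4*c^2 + 3*c) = (c - 3)^2*(c - 1)*(c + 1)*(c^2 + 3*c) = c*(c - 3)^2*(c - 1)*(c + 1)*(c + 3)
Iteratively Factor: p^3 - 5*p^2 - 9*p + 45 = (p - 5)*(p^2 - 9) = (p - 5)*(p + 3)*(p - 3)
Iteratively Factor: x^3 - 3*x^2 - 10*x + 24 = (x - 4)*(x^2 + x - 6) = (x - 4)*(x - 2)*(x + 3)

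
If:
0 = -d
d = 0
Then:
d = 0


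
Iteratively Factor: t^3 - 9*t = (t - 3)*(t^2 + 3*t) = (t - 3)*(t + 3)*(t)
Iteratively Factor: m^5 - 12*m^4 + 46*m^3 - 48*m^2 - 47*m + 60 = (m - 4)*(m^4 - 8*m^3 + 14*m^2 + 8*m - 15) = (m - 4)*(m - 3)*(m^3 - 5*m^2 - m + 5) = (m - 4)*(m - 3)*(m + 1)*(m^2 - 6*m + 5) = (m - 5)*(m - 4)*(m - 3)*(m + 1)*(m - 1)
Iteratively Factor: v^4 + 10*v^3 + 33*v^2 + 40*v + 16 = (v + 1)*(v^3 + 9*v^2 + 24*v + 16) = (v + 1)*(v + 4)*(v^2 + 5*v + 4) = (v + 1)*(v + 4)^2*(v + 1)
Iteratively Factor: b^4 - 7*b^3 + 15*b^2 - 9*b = (b - 3)*(b^3 - 4*b^2 + 3*b) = b*(b - 3)*(b^2 - 4*b + 3) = b*(b - 3)*(b - 1)*(b - 3)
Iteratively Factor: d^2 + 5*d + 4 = (d + 1)*(d + 4)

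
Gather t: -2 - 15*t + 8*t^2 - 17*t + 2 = 8*t^2 - 32*t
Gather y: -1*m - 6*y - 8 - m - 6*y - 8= -2*m - 12*y - 16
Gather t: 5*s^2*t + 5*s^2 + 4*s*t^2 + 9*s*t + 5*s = 5*s^2 + 4*s*t^2 + 5*s + t*(5*s^2 + 9*s)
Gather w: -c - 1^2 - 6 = -c - 7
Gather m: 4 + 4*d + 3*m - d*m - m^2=4*d - m^2 + m*(3 - d) + 4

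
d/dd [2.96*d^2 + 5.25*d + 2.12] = 5.92*d + 5.25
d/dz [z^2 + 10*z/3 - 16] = 2*z + 10/3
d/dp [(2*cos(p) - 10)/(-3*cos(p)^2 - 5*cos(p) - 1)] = 2*(3*sin(p)^2 + 30*cos(p) + 23)*sin(p)/(3*cos(p)^2 + 5*cos(p) + 1)^2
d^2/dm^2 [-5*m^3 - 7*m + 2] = -30*m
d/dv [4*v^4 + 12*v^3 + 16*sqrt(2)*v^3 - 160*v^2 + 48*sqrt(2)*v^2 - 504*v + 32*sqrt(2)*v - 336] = 16*v^3 + 36*v^2 + 48*sqrt(2)*v^2 - 320*v + 96*sqrt(2)*v - 504 + 32*sqrt(2)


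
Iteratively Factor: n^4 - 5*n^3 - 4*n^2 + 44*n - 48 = (n + 3)*(n^3 - 8*n^2 + 20*n - 16) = (n - 2)*(n + 3)*(n^2 - 6*n + 8) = (n - 4)*(n - 2)*(n + 3)*(n - 2)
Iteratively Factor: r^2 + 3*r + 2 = (r + 2)*(r + 1)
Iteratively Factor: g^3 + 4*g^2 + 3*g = (g + 1)*(g^2 + 3*g) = (g + 1)*(g + 3)*(g)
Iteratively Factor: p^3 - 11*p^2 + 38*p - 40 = (p - 5)*(p^2 - 6*p + 8) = (p - 5)*(p - 4)*(p - 2)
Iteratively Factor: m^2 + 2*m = (m)*(m + 2)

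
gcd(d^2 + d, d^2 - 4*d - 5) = d + 1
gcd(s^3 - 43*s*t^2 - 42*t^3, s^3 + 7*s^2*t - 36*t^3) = s + 6*t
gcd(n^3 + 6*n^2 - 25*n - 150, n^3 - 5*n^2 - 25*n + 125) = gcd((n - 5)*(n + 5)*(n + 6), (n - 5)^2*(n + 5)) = n^2 - 25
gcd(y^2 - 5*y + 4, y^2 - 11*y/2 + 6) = y - 4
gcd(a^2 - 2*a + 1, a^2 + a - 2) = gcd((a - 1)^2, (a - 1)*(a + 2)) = a - 1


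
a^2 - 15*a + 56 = (a - 8)*(a - 7)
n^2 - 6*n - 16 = (n - 8)*(n + 2)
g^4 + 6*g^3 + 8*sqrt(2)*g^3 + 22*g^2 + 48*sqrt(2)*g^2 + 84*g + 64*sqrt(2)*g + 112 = (g + 2)*(g + 4)*(g + sqrt(2))*(g + 7*sqrt(2))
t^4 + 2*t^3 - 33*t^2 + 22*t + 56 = (t - 4)*(t - 2)*(t + 1)*(t + 7)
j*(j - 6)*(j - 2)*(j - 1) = j^4 - 9*j^3 + 20*j^2 - 12*j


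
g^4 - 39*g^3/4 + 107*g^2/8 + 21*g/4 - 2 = (g - 8)*(g - 2)*(g - 1/4)*(g + 1/2)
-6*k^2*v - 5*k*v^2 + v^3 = v*(-6*k + v)*(k + v)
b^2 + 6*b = b*(b + 6)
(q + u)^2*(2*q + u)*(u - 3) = 2*q^3*u - 6*q^3 + 5*q^2*u^2 - 15*q^2*u + 4*q*u^3 - 12*q*u^2 + u^4 - 3*u^3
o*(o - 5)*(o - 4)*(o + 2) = o^4 - 7*o^3 + 2*o^2 + 40*o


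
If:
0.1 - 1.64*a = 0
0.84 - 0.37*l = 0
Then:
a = 0.06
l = 2.27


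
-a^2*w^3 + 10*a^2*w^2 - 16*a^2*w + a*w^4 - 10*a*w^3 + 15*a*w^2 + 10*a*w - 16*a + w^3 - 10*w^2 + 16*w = (-a + w)*(w - 8)*(w - 2)*(a*w + 1)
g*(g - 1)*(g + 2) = g^3 + g^2 - 2*g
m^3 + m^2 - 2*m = m*(m - 1)*(m + 2)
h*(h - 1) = h^2 - h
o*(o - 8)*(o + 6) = o^3 - 2*o^2 - 48*o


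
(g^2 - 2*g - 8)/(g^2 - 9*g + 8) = (g^2 - 2*g - 8)/(g^2 - 9*g + 8)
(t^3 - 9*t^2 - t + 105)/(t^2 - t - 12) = (t^2 - 12*t + 35)/(t - 4)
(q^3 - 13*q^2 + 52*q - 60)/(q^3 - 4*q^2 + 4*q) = (q^2 - 11*q + 30)/(q*(q - 2))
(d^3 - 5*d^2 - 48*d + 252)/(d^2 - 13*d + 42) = (d^2 + d - 42)/(d - 7)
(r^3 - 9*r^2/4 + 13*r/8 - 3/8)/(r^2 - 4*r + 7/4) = (4*r^2 - 7*r + 3)/(2*(2*r - 7))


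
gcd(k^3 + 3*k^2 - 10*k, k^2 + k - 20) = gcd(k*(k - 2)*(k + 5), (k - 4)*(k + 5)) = k + 5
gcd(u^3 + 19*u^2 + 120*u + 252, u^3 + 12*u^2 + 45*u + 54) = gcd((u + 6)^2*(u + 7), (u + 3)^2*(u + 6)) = u + 6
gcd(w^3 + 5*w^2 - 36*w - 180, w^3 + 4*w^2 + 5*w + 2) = 1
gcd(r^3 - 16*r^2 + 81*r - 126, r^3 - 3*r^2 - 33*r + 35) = r - 7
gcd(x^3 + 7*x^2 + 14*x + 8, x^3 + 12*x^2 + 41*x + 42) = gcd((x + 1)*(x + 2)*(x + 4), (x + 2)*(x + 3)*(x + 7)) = x + 2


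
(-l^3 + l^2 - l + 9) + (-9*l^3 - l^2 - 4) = -10*l^3 - l + 5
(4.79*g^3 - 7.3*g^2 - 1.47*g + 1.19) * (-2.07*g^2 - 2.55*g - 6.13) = -9.9153*g^5 + 2.8965*g^4 - 7.7048*g^3 + 46.0342*g^2 + 5.9766*g - 7.2947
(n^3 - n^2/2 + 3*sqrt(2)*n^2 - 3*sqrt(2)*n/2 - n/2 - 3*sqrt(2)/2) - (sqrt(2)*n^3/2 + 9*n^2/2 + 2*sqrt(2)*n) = -sqrt(2)*n^3/2 + n^3 - 5*n^2 + 3*sqrt(2)*n^2 - 7*sqrt(2)*n/2 - n/2 - 3*sqrt(2)/2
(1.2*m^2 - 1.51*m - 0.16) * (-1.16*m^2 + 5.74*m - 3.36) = -1.392*m^4 + 8.6396*m^3 - 12.5138*m^2 + 4.1552*m + 0.5376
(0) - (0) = 0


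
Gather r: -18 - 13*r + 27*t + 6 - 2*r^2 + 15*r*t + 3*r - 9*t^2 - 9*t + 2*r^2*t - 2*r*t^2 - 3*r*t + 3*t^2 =r^2*(2*t - 2) + r*(-2*t^2 + 12*t - 10) - 6*t^2 + 18*t - 12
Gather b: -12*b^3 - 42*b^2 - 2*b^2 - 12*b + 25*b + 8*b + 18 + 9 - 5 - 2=-12*b^3 - 44*b^2 + 21*b + 20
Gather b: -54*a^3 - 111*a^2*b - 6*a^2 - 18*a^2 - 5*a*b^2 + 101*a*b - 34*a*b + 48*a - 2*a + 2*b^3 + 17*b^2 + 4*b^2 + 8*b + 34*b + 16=-54*a^3 - 24*a^2 + 46*a + 2*b^3 + b^2*(21 - 5*a) + b*(-111*a^2 + 67*a + 42) + 16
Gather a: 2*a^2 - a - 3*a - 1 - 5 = 2*a^2 - 4*a - 6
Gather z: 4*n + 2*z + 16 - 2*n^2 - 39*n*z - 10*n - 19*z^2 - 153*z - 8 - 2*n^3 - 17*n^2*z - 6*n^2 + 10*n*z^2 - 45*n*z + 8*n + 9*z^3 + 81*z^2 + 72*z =-2*n^3 - 8*n^2 + 2*n + 9*z^3 + z^2*(10*n + 62) + z*(-17*n^2 - 84*n - 79) + 8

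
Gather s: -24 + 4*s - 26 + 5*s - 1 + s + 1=10*s - 50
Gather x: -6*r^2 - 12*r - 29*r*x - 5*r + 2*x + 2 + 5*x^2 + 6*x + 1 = -6*r^2 - 17*r + 5*x^2 + x*(8 - 29*r) + 3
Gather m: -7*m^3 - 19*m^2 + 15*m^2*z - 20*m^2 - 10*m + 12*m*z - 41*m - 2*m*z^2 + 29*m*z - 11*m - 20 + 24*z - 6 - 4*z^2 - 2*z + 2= -7*m^3 + m^2*(15*z - 39) + m*(-2*z^2 + 41*z - 62) - 4*z^2 + 22*z - 24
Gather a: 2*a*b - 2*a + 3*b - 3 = a*(2*b - 2) + 3*b - 3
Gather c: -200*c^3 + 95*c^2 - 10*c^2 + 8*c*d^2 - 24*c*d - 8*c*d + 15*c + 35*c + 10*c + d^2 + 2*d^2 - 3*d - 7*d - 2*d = -200*c^3 + 85*c^2 + c*(8*d^2 - 32*d + 60) + 3*d^2 - 12*d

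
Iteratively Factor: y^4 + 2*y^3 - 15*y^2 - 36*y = (y - 4)*(y^3 + 6*y^2 + 9*y) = (y - 4)*(y + 3)*(y^2 + 3*y) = y*(y - 4)*(y + 3)*(y + 3)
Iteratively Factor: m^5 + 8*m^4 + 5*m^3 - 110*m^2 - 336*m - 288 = (m - 4)*(m^4 + 12*m^3 + 53*m^2 + 102*m + 72) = (m - 4)*(m + 3)*(m^3 + 9*m^2 + 26*m + 24) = (m - 4)*(m + 2)*(m + 3)*(m^2 + 7*m + 12) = (m - 4)*(m + 2)*(m + 3)*(m + 4)*(m + 3)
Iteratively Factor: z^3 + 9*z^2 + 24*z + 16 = (z + 1)*(z^2 + 8*z + 16) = (z + 1)*(z + 4)*(z + 4)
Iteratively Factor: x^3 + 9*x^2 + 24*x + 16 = (x + 4)*(x^2 + 5*x + 4) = (x + 4)^2*(x + 1)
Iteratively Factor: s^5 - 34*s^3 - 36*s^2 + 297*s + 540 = (s + 3)*(s^4 - 3*s^3 - 25*s^2 + 39*s + 180) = (s - 4)*(s + 3)*(s^3 + s^2 - 21*s - 45) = (s - 5)*(s - 4)*(s + 3)*(s^2 + 6*s + 9) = (s - 5)*(s - 4)*(s + 3)^2*(s + 3)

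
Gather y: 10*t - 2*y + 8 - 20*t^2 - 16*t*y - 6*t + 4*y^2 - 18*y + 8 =-20*t^2 + 4*t + 4*y^2 + y*(-16*t - 20) + 16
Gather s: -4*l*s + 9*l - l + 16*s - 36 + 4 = 8*l + s*(16 - 4*l) - 32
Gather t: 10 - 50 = -40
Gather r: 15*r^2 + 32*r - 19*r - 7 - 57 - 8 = 15*r^2 + 13*r - 72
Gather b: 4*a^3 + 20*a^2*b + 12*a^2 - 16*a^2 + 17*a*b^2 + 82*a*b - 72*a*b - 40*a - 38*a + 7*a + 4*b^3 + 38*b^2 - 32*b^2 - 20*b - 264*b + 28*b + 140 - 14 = 4*a^3 - 4*a^2 - 71*a + 4*b^3 + b^2*(17*a + 6) + b*(20*a^2 + 10*a - 256) + 126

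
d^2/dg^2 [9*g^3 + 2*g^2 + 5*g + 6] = 54*g + 4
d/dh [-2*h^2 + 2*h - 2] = 2 - 4*h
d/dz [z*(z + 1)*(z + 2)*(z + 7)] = 4*z^3 + 30*z^2 + 46*z + 14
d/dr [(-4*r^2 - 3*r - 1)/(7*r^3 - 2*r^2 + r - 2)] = (28*r^4 + 42*r^3 + 11*r^2 + 12*r + 7)/(49*r^6 - 28*r^5 + 18*r^4 - 32*r^3 + 9*r^2 - 4*r + 4)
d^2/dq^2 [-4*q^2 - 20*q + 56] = -8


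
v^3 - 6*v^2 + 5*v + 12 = (v - 4)*(v - 3)*(v + 1)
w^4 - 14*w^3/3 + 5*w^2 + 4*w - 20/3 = (w - 2)^2*(w - 5/3)*(w + 1)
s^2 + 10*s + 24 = (s + 4)*(s + 6)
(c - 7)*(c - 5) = c^2 - 12*c + 35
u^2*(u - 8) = u^3 - 8*u^2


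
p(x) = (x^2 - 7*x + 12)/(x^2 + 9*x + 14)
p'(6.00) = 0.04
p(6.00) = 0.06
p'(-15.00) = 0.31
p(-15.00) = 3.29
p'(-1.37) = -14.42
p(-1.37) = 6.62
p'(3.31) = -0.01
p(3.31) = -0.00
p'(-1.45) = -19.12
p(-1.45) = 7.95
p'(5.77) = 0.04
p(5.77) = 0.05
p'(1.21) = -0.26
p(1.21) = 0.19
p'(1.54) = -0.18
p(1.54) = 0.12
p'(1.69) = -0.15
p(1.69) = 0.09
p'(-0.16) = -1.30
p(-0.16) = 1.04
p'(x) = (-2*x - 9)*(x^2 - 7*x + 12)/(x^2 + 9*x + 14)^2 + (2*x - 7)/(x^2 + 9*x + 14)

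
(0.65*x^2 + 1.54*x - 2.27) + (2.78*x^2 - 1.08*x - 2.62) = 3.43*x^2 + 0.46*x - 4.89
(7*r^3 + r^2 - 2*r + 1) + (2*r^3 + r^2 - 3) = 9*r^3 + 2*r^2 - 2*r - 2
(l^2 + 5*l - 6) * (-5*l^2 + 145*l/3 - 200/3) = -5*l^4 + 70*l^3/3 + 205*l^2 - 1870*l/3 + 400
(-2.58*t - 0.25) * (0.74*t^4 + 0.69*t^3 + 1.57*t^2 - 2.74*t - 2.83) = -1.9092*t^5 - 1.9652*t^4 - 4.2231*t^3 + 6.6767*t^2 + 7.9864*t + 0.7075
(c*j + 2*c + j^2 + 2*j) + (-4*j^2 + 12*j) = c*j + 2*c - 3*j^2 + 14*j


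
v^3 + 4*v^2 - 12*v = v*(v - 2)*(v + 6)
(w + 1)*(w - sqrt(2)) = w^2 - sqrt(2)*w + w - sqrt(2)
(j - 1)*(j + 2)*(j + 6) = j^3 + 7*j^2 + 4*j - 12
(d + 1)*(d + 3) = d^2 + 4*d + 3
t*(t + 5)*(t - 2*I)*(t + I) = t^4 + 5*t^3 - I*t^3 + 2*t^2 - 5*I*t^2 + 10*t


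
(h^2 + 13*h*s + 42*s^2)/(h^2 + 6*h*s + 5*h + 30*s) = (h + 7*s)/(h + 5)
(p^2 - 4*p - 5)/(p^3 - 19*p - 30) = (p + 1)/(p^2 + 5*p + 6)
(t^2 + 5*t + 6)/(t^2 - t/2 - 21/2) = 2*(t + 2)/(2*t - 7)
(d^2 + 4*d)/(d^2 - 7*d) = (d + 4)/(d - 7)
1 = 1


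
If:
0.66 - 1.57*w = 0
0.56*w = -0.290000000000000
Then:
No Solution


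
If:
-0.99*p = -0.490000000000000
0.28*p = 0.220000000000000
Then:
No Solution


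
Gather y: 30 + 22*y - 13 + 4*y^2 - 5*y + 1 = 4*y^2 + 17*y + 18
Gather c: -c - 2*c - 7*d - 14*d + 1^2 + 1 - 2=-3*c - 21*d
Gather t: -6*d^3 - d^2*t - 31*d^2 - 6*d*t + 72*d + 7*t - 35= -6*d^3 - 31*d^2 + 72*d + t*(-d^2 - 6*d + 7) - 35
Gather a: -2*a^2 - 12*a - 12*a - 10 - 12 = -2*a^2 - 24*a - 22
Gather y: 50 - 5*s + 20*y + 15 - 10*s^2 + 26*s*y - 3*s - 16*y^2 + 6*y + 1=-10*s^2 - 8*s - 16*y^2 + y*(26*s + 26) + 66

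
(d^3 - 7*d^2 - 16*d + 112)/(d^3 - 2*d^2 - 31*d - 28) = (d - 4)/(d + 1)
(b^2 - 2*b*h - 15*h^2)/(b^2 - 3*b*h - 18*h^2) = (b - 5*h)/(b - 6*h)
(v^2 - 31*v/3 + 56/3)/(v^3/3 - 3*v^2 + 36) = (3*v^2 - 31*v + 56)/(v^3 - 9*v^2 + 108)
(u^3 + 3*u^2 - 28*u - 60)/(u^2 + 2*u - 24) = (u^2 - 3*u - 10)/(u - 4)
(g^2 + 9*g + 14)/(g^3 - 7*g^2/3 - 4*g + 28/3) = 3*(g + 7)/(3*g^2 - 13*g + 14)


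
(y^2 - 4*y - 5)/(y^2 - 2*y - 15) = (y + 1)/(y + 3)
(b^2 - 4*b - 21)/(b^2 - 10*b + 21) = (b + 3)/(b - 3)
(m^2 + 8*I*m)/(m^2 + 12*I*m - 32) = m/(m + 4*I)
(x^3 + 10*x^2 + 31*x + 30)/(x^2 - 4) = (x^2 + 8*x + 15)/(x - 2)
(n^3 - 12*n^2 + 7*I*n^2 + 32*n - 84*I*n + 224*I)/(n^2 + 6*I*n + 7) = (n^2 - 12*n + 32)/(n - I)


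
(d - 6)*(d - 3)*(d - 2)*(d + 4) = d^4 - 7*d^3 - 8*d^2 + 108*d - 144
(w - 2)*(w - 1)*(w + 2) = w^3 - w^2 - 4*w + 4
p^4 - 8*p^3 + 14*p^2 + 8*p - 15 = (p - 5)*(p - 3)*(p - 1)*(p + 1)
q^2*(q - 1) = q^3 - q^2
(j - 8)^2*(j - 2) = j^3 - 18*j^2 + 96*j - 128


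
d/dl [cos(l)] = -sin(l)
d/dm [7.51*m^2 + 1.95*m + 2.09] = 15.02*m + 1.95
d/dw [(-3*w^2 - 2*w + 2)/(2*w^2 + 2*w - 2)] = w*(2 - w)/(2*(w^4 + 2*w^3 - w^2 - 2*w + 1))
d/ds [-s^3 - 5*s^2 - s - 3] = -3*s^2 - 10*s - 1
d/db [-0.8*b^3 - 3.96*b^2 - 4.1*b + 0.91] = -2.4*b^2 - 7.92*b - 4.1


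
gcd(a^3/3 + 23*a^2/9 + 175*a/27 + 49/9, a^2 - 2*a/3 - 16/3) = 1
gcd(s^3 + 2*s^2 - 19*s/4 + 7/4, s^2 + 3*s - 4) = s - 1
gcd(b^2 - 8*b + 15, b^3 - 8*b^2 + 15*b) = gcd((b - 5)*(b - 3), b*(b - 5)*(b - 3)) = b^2 - 8*b + 15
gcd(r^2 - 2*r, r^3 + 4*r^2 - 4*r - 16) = r - 2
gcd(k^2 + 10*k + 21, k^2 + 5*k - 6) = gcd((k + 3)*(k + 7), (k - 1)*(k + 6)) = 1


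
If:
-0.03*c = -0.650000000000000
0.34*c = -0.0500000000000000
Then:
No Solution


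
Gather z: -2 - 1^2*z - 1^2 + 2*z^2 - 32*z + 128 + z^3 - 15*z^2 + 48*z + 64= z^3 - 13*z^2 + 15*z + 189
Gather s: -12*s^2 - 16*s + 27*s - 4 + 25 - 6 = -12*s^2 + 11*s + 15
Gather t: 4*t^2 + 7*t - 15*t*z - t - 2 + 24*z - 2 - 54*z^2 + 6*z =4*t^2 + t*(6 - 15*z) - 54*z^2 + 30*z - 4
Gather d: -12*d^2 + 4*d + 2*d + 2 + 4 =-12*d^2 + 6*d + 6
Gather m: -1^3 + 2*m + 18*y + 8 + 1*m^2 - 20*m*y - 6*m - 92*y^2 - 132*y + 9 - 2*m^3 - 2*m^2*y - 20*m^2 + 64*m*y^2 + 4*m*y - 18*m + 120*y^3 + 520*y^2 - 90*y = -2*m^3 + m^2*(-2*y - 19) + m*(64*y^2 - 16*y - 22) + 120*y^3 + 428*y^2 - 204*y + 16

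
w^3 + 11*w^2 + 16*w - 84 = (w - 2)*(w + 6)*(w + 7)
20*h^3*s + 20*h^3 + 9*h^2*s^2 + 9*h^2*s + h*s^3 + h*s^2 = (4*h + s)*(5*h + s)*(h*s + h)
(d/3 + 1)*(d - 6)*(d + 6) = d^3/3 + d^2 - 12*d - 36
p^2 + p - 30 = (p - 5)*(p + 6)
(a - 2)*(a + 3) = a^2 + a - 6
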